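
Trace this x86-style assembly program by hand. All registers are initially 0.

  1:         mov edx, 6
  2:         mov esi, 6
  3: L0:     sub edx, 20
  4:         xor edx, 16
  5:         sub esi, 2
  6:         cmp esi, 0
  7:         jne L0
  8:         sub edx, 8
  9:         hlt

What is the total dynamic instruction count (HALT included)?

19

edx=6
esi=6
edx=6-20=-14
edx=(-14)^16=-30
esi=6-2=4
cmp esi, 0  (cmp 4,0)
jne L0: taken
edx=(-30)-20=-50
edx=(-50)^16=-34
esi=4-2=2
cmp esi, 0  (cmp 2,0)
jne L0: taken
edx=(-34)-20=-54
edx=(-54)^16=-38
esi=2-2=0
cmp esi, 0  (cmp 0,0)
jne L0: not taken
edx=(-38)-8=-46
halt.
Total executed instructions: 19.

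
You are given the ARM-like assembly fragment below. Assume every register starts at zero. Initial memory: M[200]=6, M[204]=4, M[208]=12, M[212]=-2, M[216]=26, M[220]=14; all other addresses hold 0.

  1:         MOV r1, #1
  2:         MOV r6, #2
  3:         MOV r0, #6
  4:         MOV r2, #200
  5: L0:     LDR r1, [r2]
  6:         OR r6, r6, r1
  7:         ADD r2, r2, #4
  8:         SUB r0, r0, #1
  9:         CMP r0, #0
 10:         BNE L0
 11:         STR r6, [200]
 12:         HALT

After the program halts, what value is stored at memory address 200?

-2

after MOV r1, #1: r1=1
after MOV r6, #2: r6=2
after MOV r0, #6: r0=6
after MOV r2, #200: r2=200
after LDR r1, [r2]: r1=M[200]=6
after OR r6, r6, r1: r6=2|6=6
after ADD r2, r2, #4: r2=200+4=204
after SUB r0, r0, #1: r0=6-1=5
CMP r0, #0  (cmp 5,0)
BNE L0: taken
after LDR r1, [r2]: r1=M[204]=4
after OR r6, r6, r1: r6=6|4=6
after ADD r2, r2, #4: r2=204+4=208
after SUB r0, r0, #1: r0=5-1=4
CMP r0, #0  (cmp 4,0)
BNE L0: taken
after LDR r1, [r2]: r1=M[208]=12
after OR r6, r6, r1: r6=6|12=14
after ADD r2, r2, #4: r2=208+4=212
after SUB r0, r0, #1: r0=4-1=3
CMP r0, #0  (cmp 3,0)
BNE L0: taken
after LDR r1, [r2]: r1=M[212]=-2
after OR r6, r6, r1: r6=14|(-2)=-2
after ADD r2, r2, #4: r2=212+4=216
after SUB r0, r0, #1: r0=3-1=2
CMP r0, #0  (cmp 2,0)
BNE L0: taken
after LDR r1, [r2]: r1=M[216]=26
after OR r6, r6, r1: r6=(-2)|26=-2
after ADD r2, r2, #4: r2=216+4=220
after SUB r0, r0, #1: r0=2-1=1
CMP r0, #0  (cmp 1,0)
BNE L0: taken
after LDR r1, [r2]: r1=M[220]=14
after OR r6, r6, r1: r6=(-2)|14=-2
after ADD r2, r2, #4: r2=220+4=224
after SUB r0, r0, #1: r0=1-1=0
CMP r0, #0  (cmp 0,0)
BNE L0: not taken
STR r6, [200] → M[200]=-2
halt.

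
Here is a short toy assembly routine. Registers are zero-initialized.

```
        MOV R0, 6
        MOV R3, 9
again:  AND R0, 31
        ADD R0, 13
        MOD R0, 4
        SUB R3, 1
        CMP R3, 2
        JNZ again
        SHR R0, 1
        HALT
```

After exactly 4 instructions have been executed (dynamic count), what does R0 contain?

19

after MOV R0, 6: R0=6
after MOV R3, 9: R3=9
after AND R0, 31: R0=6&31=6
after ADD R0, 13: R0=6+13=19
After step 4: R0 = 19.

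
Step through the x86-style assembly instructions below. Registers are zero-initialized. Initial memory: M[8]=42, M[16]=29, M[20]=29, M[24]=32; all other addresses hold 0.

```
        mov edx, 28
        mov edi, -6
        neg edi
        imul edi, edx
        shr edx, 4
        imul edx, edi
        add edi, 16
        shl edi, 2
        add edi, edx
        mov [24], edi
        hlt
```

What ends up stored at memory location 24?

904

mov edx, 28 → edx=28
mov edi, -6 → edi=-6
neg edi → edi=-(-6)=6
imul edi, edx → edi=6*28=168
shr edx, 4 → edx=28>>4=1
imul edx, edi → edx=1*168=168
add edi, 16 → edi=168+16=184
shl edi, 2 → edi=184<<2=736
add edi, edx → edi=736+168=904
mov [24], edi → M[24]=904
halt.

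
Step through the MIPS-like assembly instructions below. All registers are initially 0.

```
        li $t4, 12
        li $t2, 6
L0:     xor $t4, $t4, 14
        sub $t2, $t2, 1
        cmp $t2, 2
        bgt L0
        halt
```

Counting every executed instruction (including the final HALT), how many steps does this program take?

19

after li $t4, 12: $t4=12
after li $t2, 6: $t2=6
after xor $t4, $t4, 14: $t4=12^14=2
after sub $t2, $t2, 1: $t2=6-1=5
cmp $t2, 2  (cmp 5,2)
bgt L0: taken
after xor $t4, $t4, 14: $t4=2^14=12
after sub $t2, $t2, 1: $t2=5-1=4
cmp $t2, 2  (cmp 4,2)
bgt L0: taken
after xor $t4, $t4, 14: $t4=12^14=2
after sub $t2, $t2, 1: $t2=4-1=3
cmp $t2, 2  (cmp 3,2)
bgt L0: taken
after xor $t4, $t4, 14: $t4=2^14=12
after sub $t2, $t2, 1: $t2=3-1=2
cmp $t2, 2  (cmp 2,2)
bgt L0: not taken
halt.
Total executed instructions: 19.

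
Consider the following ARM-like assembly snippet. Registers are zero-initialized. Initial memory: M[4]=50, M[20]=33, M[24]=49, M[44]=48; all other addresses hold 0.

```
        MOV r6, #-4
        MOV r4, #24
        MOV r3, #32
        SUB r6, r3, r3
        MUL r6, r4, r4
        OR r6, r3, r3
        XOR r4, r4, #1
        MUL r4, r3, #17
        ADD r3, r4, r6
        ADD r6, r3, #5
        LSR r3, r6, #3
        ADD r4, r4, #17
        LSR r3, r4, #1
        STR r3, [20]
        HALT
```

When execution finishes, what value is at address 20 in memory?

280

after MOV r6, #-4: r6=-4
after MOV r4, #24: r4=24
after MOV r3, #32: r3=32
after SUB r6, r3, r3: r6=32-32=0
after MUL r6, r4, r4: r6=24*24=576
after OR r6, r3, r3: r6=32|32=32
after XOR r4, r4, #1: r4=24^1=25
after MUL r4, r3, #17: r4=32*17=544
after ADD r3, r4, r6: r3=544+32=576
after ADD r6, r3, #5: r6=576+5=581
after LSR r3, r6, #3: r3=581>>3=72
after ADD r4, r4, #17: r4=544+17=561
after LSR r3, r4, #1: r3=561>>1=280
STR r3, [20] → M[20]=280
halt.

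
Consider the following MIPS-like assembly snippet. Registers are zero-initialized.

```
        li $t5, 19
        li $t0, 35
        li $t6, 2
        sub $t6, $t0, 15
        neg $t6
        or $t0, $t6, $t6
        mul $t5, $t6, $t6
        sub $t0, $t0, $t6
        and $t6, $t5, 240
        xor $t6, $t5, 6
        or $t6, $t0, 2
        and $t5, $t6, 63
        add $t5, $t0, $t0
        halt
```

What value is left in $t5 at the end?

0

li $t5, 19 → $t5=19
li $t0, 35 → $t0=35
li $t6, 2 → $t6=2
sub $t6, $t0, 15 → $t6=35-15=20
neg $t6 → $t6=-(20)=-20
or $t0, $t6, $t6 → $t0=(-20)|(-20)=-20
mul $t5, $t6, $t6 → $t5=(-20)*(-20)=400
sub $t0, $t0, $t6 → $t0=(-20)-(-20)=0
and $t6, $t5, 240 → $t6=400&240=144
xor $t6, $t5, 6 → $t6=400^6=406
or $t6, $t0, 2 → $t6=0|2=2
and $t5, $t6, 63 → $t5=2&63=2
add $t5, $t0, $t0 → $t5=0+0=0
halt.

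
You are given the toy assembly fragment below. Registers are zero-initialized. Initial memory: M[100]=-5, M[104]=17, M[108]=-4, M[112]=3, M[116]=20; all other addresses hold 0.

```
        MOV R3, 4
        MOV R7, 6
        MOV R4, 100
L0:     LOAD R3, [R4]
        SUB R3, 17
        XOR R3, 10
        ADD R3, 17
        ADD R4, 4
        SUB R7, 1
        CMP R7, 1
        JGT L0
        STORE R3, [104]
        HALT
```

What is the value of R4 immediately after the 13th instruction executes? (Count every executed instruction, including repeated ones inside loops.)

R3=4
R7=6
R4=100
R3=M[100]=-5
R3=(-5)-17=-22
R3=(-22)^10=-32
R3=(-32)+17=-15
R4=100+4=104
R7=6-1=5
CMP R7, 1  (cmp 5,1)
JGT L0: taken
R3=M[104]=17
R3=17-17=0
After step 13: R4 = 104.

104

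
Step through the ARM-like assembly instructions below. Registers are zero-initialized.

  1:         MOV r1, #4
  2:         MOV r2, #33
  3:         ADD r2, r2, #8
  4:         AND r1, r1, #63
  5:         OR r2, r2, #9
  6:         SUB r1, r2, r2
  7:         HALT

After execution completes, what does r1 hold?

after MOV r1, #4: r1=4
after MOV r2, #33: r2=33
after ADD r2, r2, #8: r2=33+8=41
after AND r1, r1, #63: r1=4&63=4
after OR r2, r2, #9: r2=41|9=41
after SUB r1, r2, r2: r1=41-41=0
halt.

0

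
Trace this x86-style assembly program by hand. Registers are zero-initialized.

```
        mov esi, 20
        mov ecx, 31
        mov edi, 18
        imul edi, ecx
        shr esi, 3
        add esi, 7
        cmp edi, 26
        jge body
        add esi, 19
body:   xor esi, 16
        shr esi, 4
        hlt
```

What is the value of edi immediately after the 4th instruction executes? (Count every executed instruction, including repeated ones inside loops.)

mov esi, 20 → esi=20
mov ecx, 31 → ecx=31
mov edi, 18 → edi=18
imul edi, ecx → edi=18*31=558
After step 4: edi = 558.

558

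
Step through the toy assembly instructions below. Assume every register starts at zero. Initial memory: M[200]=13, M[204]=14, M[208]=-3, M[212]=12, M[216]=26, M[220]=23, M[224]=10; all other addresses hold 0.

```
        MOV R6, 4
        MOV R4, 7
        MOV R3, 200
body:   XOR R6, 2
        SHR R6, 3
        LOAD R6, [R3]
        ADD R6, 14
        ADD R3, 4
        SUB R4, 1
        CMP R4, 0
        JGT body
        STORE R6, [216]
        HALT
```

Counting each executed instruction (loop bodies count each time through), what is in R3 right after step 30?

MOV R6, 4 → R6=4
MOV R4, 7 → R4=7
MOV R3, 200 → R3=200
XOR R6, 2 → R6=4^2=6
SHR R6, 3 → R6=6>>3=0
LOAD R6, [R3] → R6=M[200]=13
ADD R6, 14 → R6=13+14=27
ADD R3, 4 → R3=200+4=204
SUB R4, 1 → R4=7-1=6
CMP R4, 0  (cmp 6,0)
JGT body: taken
XOR R6, 2 → R6=27^2=25
SHR R6, 3 → R6=25>>3=3
LOAD R6, [R3] → R6=M[204]=14
ADD R6, 14 → R6=14+14=28
ADD R3, 4 → R3=204+4=208
SUB R4, 1 → R4=6-1=5
CMP R4, 0  (cmp 5,0)
JGT body: taken
XOR R6, 2 → R6=28^2=30
SHR R6, 3 → R6=30>>3=3
LOAD R6, [R3] → R6=M[208]=-3
ADD R6, 14 → R6=(-3)+14=11
ADD R3, 4 → R3=208+4=212
SUB R4, 1 → R4=5-1=4
CMP R4, 0  (cmp 4,0)
JGT body: taken
XOR R6, 2 → R6=11^2=9
SHR R6, 3 → R6=9>>3=1
LOAD R6, [R3] → R6=M[212]=12
After step 30: R3 = 212.

212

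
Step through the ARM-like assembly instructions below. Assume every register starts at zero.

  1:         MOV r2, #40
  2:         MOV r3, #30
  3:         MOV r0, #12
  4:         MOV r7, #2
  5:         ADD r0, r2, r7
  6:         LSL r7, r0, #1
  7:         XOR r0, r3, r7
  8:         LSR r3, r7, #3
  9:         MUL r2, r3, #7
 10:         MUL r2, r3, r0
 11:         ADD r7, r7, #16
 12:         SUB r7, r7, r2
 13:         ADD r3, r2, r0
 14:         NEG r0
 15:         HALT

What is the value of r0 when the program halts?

-74

MOV r2, #40 → r2=40
MOV r3, #30 → r3=30
MOV r0, #12 → r0=12
MOV r7, #2 → r7=2
ADD r0, r2, r7 → r0=40+2=42
LSL r7, r0, #1 → r7=42<<1=84
XOR r0, r3, r7 → r0=30^84=74
LSR r3, r7, #3 → r3=84>>3=10
MUL r2, r3, #7 → r2=10*7=70
MUL r2, r3, r0 → r2=10*74=740
ADD r7, r7, #16 → r7=84+16=100
SUB r7, r7, r2 → r7=100-740=-640
ADD r3, r2, r0 → r3=740+74=814
NEG r0 → r0=-(74)=-74
halt.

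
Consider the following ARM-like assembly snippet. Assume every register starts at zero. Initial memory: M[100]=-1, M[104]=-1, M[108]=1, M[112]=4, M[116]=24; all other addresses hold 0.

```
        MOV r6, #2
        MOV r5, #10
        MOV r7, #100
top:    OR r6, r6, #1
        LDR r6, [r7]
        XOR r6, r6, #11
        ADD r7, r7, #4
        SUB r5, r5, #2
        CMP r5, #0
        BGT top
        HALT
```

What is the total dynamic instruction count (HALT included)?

39

after MOV r6, #2: r6=2
after MOV r5, #10: r5=10
after MOV r7, #100: r7=100
after OR r6, r6, #1: r6=2|1=3
after LDR r6, [r7]: r6=M[100]=-1
after XOR r6, r6, #11: r6=(-1)^11=-12
after ADD r7, r7, #4: r7=100+4=104
after SUB r5, r5, #2: r5=10-2=8
CMP r5, #0  (cmp 8,0)
BGT top: taken
after OR r6, r6, #1: r6=(-12)|1=-11
after LDR r6, [r7]: r6=M[104]=-1
after XOR r6, r6, #11: r6=(-1)^11=-12
after ADD r7, r7, #4: r7=104+4=108
after SUB r5, r5, #2: r5=8-2=6
CMP r5, #0  (cmp 6,0)
BGT top: taken
after OR r6, r6, #1: r6=(-12)|1=-11
after LDR r6, [r7]: r6=M[108]=1
after XOR r6, r6, #11: r6=1^11=10
after ADD r7, r7, #4: r7=108+4=112
after SUB r5, r5, #2: r5=6-2=4
CMP r5, #0  (cmp 4,0)
BGT top: taken
after OR r6, r6, #1: r6=10|1=11
after LDR r6, [r7]: r6=M[112]=4
after XOR r6, r6, #11: r6=4^11=15
after ADD r7, r7, #4: r7=112+4=116
after SUB r5, r5, #2: r5=4-2=2
CMP r5, #0  (cmp 2,0)
BGT top: taken
after OR r6, r6, #1: r6=15|1=15
after LDR r6, [r7]: r6=M[116]=24
after XOR r6, r6, #11: r6=24^11=19
after ADD r7, r7, #4: r7=116+4=120
after SUB r5, r5, #2: r5=2-2=0
CMP r5, #0  (cmp 0,0)
BGT top: not taken
halt.
Total executed instructions: 39.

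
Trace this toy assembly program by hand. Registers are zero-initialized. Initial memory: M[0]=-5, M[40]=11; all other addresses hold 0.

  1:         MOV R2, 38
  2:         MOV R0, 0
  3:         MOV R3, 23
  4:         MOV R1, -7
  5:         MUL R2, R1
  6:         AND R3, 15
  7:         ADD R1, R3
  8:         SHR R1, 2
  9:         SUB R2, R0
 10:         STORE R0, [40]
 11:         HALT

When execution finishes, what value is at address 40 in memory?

0

after MOV R2, 38: R2=38
after MOV R0, 0: R0=0
after MOV R3, 23: R3=23
after MOV R1, -7: R1=-7
after MUL R2, R1: R2=38*(-7)=-266
after AND R3, 15: R3=23&15=7
after ADD R1, R3: R1=(-7)+7=0
after SHR R1, 2: R1=0>>2=0
after SUB R2, R0: R2=(-266)-0=-266
STORE R0, [40] → M[40]=0
halt.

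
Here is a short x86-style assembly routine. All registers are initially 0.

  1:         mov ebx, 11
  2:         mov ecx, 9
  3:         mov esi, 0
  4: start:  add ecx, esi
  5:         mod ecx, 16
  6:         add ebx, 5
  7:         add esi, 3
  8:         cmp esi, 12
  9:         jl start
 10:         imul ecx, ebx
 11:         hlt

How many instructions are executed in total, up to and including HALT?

29

mov ebx, 11 → ebx=11
mov ecx, 9 → ecx=9
mov esi, 0 → esi=0
add ecx, esi → ecx=9+0=9
mod ecx, 16 → ecx=9%16=9
add ebx, 5 → ebx=11+5=16
add esi, 3 → esi=0+3=3
cmp esi, 12  (cmp 3,12)
jl start: taken
add ecx, esi → ecx=9+3=12
mod ecx, 16 → ecx=12%16=12
add ebx, 5 → ebx=16+5=21
add esi, 3 → esi=3+3=6
cmp esi, 12  (cmp 6,12)
jl start: taken
add ecx, esi → ecx=12+6=18
mod ecx, 16 → ecx=18%16=2
add ebx, 5 → ebx=21+5=26
add esi, 3 → esi=6+3=9
cmp esi, 12  (cmp 9,12)
jl start: taken
add ecx, esi → ecx=2+9=11
mod ecx, 16 → ecx=11%16=11
add ebx, 5 → ebx=26+5=31
add esi, 3 → esi=9+3=12
cmp esi, 12  (cmp 12,12)
jl start: not taken
imul ecx, ebx → ecx=11*31=341
halt.
Total executed instructions: 29.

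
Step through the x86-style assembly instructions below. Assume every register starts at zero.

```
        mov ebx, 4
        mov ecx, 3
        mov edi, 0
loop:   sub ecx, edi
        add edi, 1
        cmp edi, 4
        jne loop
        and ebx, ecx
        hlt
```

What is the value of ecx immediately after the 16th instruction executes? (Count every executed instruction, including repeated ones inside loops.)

ebx=4
ecx=3
edi=0
ecx=3-0=3
edi=0+1=1
cmp edi, 4  (cmp 1,4)
jne loop: taken
ecx=3-1=2
edi=1+1=2
cmp edi, 4  (cmp 2,4)
jne loop: taken
ecx=2-2=0
edi=2+1=3
cmp edi, 4  (cmp 3,4)
jne loop: taken
ecx=0-3=-3
After step 16: ecx = -3.

-3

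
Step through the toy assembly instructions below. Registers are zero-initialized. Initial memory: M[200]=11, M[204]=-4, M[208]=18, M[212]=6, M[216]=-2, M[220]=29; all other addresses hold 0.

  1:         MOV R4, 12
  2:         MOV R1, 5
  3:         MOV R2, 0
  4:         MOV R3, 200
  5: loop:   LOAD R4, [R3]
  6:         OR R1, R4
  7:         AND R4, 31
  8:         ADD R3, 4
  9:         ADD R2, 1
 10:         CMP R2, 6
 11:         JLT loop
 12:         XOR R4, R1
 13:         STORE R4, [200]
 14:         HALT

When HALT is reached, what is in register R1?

-1

MOV R4, 12 → R4=12
MOV R1, 5 → R1=5
MOV R2, 0 → R2=0
MOV R3, 200 → R3=200
LOAD R4, [R3] → R4=M[200]=11
OR R1, R4 → R1=5|11=15
AND R4, 31 → R4=11&31=11
ADD R3, 4 → R3=200+4=204
ADD R2, 1 → R2=0+1=1
CMP R2, 6  (cmp 1,6)
JLT loop: taken
LOAD R4, [R3] → R4=M[204]=-4
OR R1, R4 → R1=15|(-4)=-1
AND R4, 31 → R4=(-4)&31=28
ADD R3, 4 → R3=204+4=208
ADD R2, 1 → R2=1+1=2
CMP R2, 6  (cmp 2,6)
JLT loop: taken
LOAD R4, [R3] → R4=M[208]=18
OR R1, R4 → R1=(-1)|18=-1
AND R4, 31 → R4=18&31=18
ADD R3, 4 → R3=208+4=212
ADD R2, 1 → R2=2+1=3
CMP R2, 6  (cmp 3,6)
JLT loop: taken
LOAD R4, [R3] → R4=M[212]=6
OR R1, R4 → R1=(-1)|6=-1
AND R4, 31 → R4=6&31=6
ADD R3, 4 → R3=212+4=216
ADD R2, 1 → R2=3+1=4
CMP R2, 6  (cmp 4,6)
JLT loop: taken
LOAD R4, [R3] → R4=M[216]=-2
OR R1, R4 → R1=(-1)|(-2)=-1
AND R4, 31 → R4=(-2)&31=30
ADD R3, 4 → R3=216+4=220
ADD R2, 1 → R2=4+1=5
CMP R2, 6  (cmp 5,6)
JLT loop: taken
LOAD R4, [R3] → R4=M[220]=29
OR R1, R4 → R1=(-1)|29=-1
AND R4, 31 → R4=29&31=29
ADD R3, 4 → R3=220+4=224
ADD R2, 1 → R2=5+1=6
CMP R2, 6  (cmp 6,6)
JLT loop: not taken
XOR R4, R1 → R4=29^(-1)=-30
STORE R4, [200] → M[200]=-30
halt.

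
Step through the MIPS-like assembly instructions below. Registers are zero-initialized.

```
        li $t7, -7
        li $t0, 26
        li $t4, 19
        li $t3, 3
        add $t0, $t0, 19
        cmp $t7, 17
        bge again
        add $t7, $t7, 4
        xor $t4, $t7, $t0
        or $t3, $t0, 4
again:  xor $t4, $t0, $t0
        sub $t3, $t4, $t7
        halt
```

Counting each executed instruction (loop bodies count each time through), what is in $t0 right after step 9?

$t7=-7
$t0=26
$t4=19
$t3=3
$t0=26+19=45
cmp $t7, 17  (cmp -7,17)
bge again: not taken
$t7=(-7)+4=-3
$t4=(-3)^45=-48
After step 9: $t0 = 45.

45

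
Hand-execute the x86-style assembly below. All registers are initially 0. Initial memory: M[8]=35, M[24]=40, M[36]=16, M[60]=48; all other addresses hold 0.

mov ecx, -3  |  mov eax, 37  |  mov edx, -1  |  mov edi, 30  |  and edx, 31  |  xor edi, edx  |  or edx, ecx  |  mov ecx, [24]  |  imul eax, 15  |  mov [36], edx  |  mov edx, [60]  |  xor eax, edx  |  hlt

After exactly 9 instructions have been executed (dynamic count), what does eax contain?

after mov ecx, -3: ecx=-3
after mov eax, 37: eax=37
after mov edx, -1: edx=-1
after mov edi, 30: edi=30
after and edx, 31: edx=(-1)&31=31
after xor edi, edx: edi=30^31=1
after or edx, ecx: edx=31|(-3)=-1
after mov ecx, [24]: ecx=M[24]=40
after imul eax, 15: eax=37*15=555
After step 9: eax = 555.

555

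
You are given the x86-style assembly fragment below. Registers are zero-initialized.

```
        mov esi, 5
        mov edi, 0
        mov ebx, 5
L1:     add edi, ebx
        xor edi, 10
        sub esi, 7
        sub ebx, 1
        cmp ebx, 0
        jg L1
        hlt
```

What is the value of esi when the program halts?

-30

after mov esi, 5: esi=5
after mov edi, 0: edi=0
after mov ebx, 5: ebx=5
after add edi, ebx: edi=0+5=5
after xor edi, 10: edi=5^10=15
after sub esi, 7: esi=5-7=-2
after sub ebx, 1: ebx=5-1=4
cmp ebx, 0  (cmp 4,0)
jg L1: taken
after add edi, ebx: edi=15+4=19
after xor edi, 10: edi=19^10=25
after sub esi, 7: esi=(-2)-7=-9
after sub ebx, 1: ebx=4-1=3
cmp ebx, 0  (cmp 3,0)
jg L1: taken
after add edi, ebx: edi=25+3=28
after xor edi, 10: edi=28^10=22
after sub esi, 7: esi=(-9)-7=-16
after sub ebx, 1: ebx=3-1=2
cmp ebx, 0  (cmp 2,0)
jg L1: taken
after add edi, ebx: edi=22+2=24
after xor edi, 10: edi=24^10=18
after sub esi, 7: esi=(-16)-7=-23
after sub ebx, 1: ebx=2-1=1
cmp ebx, 0  (cmp 1,0)
jg L1: taken
after add edi, ebx: edi=18+1=19
after xor edi, 10: edi=19^10=25
after sub esi, 7: esi=(-23)-7=-30
after sub ebx, 1: ebx=1-1=0
cmp ebx, 0  (cmp 0,0)
jg L1: not taken
halt.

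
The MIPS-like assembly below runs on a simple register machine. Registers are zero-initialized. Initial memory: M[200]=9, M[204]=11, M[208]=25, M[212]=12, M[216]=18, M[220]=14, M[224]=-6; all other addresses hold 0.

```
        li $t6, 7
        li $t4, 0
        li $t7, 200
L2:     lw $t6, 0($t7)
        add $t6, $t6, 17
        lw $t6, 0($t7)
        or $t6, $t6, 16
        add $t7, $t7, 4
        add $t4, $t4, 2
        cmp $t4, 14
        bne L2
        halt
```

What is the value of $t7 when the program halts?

$t6=7
$t4=0
$t7=200
$t6=M[200]=9
$t6=9+17=26
$t6=M[200]=9
$t6=9|16=25
$t7=200+4=204
$t4=0+2=2
cmp $t4, 14  (cmp 2,14)
bne L2: taken
$t6=M[204]=11
$t6=11+17=28
$t6=M[204]=11
$t6=11|16=27
$t7=204+4=208
$t4=2+2=4
cmp $t4, 14  (cmp 4,14)
bne L2: taken
$t6=M[208]=25
$t6=25+17=42
$t6=M[208]=25
$t6=25|16=25
$t7=208+4=212
$t4=4+2=6
cmp $t4, 14  (cmp 6,14)
bne L2: taken
$t6=M[212]=12
$t6=12+17=29
$t6=M[212]=12
$t6=12|16=28
$t7=212+4=216
$t4=6+2=8
cmp $t4, 14  (cmp 8,14)
bne L2: taken
$t6=M[216]=18
$t6=18+17=35
$t6=M[216]=18
$t6=18|16=18
$t7=216+4=220
$t4=8+2=10
cmp $t4, 14  (cmp 10,14)
bne L2: taken
$t6=M[220]=14
$t6=14+17=31
$t6=M[220]=14
$t6=14|16=30
$t7=220+4=224
$t4=10+2=12
cmp $t4, 14  (cmp 12,14)
bne L2: taken
$t6=M[224]=-6
$t6=(-6)+17=11
$t6=M[224]=-6
$t6=(-6)|16=-6
$t7=224+4=228
$t4=12+2=14
cmp $t4, 14  (cmp 14,14)
bne L2: not taken
halt.

228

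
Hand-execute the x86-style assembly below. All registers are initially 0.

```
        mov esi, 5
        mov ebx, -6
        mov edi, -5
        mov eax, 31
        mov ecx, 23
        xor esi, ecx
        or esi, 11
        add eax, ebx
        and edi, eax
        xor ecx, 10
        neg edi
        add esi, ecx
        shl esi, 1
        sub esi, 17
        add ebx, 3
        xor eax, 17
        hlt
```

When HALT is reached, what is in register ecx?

29

after mov esi, 5: esi=5
after mov ebx, -6: ebx=-6
after mov edi, -5: edi=-5
after mov eax, 31: eax=31
after mov ecx, 23: ecx=23
after xor esi, ecx: esi=5^23=18
after or esi, 11: esi=18|11=27
after add eax, ebx: eax=31+(-6)=25
after and edi, eax: edi=(-5)&25=25
after xor ecx, 10: ecx=23^10=29
after neg edi: edi=-(25)=-25
after add esi, ecx: esi=27+29=56
after shl esi, 1: esi=56<<1=112
after sub esi, 17: esi=112-17=95
after add ebx, 3: ebx=(-6)+3=-3
after xor eax, 17: eax=25^17=8
halt.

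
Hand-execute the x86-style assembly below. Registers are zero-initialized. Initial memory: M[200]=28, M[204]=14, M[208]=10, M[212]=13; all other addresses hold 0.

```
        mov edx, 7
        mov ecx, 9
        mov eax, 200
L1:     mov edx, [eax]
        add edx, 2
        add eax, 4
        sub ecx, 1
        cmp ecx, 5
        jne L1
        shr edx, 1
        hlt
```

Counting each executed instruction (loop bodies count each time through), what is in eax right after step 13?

after mov edx, 7: edx=7
after mov ecx, 9: ecx=9
after mov eax, 200: eax=200
after mov edx, [eax]: edx=M[200]=28
after add edx, 2: edx=28+2=30
after add eax, 4: eax=200+4=204
after sub ecx, 1: ecx=9-1=8
cmp ecx, 5  (cmp 8,5)
jne L1: taken
after mov edx, [eax]: edx=M[204]=14
after add edx, 2: edx=14+2=16
after add eax, 4: eax=204+4=208
after sub ecx, 1: ecx=8-1=7
After step 13: eax = 208.

208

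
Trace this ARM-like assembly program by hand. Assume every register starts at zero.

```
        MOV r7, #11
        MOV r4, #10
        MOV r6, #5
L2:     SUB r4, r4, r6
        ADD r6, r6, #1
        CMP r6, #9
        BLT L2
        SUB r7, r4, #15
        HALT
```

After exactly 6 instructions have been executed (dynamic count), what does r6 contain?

6

MOV r7, #11 → r7=11
MOV r4, #10 → r4=10
MOV r6, #5 → r6=5
SUB r4, r4, r6 → r4=10-5=5
ADD r6, r6, #1 → r6=5+1=6
CMP r6, #9  (cmp 6,9)
After step 6: r6 = 6.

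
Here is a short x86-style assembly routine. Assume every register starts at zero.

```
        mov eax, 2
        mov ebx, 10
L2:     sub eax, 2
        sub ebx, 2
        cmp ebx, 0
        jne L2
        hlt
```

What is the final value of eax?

eax=2
ebx=10
eax=2-2=0
ebx=10-2=8
cmp ebx, 0  (cmp 8,0)
jne L2: taken
eax=0-2=-2
ebx=8-2=6
cmp ebx, 0  (cmp 6,0)
jne L2: taken
eax=(-2)-2=-4
ebx=6-2=4
cmp ebx, 0  (cmp 4,0)
jne L2: taken
eax=(-4)-2=-6
ebx=4-2=2
cmp ebx, 0  (cmp 2,0)
jne L2: taken
eax=(-6)-2=-8
ebx=2-2=0
cmp ebx, 0  (cmp 0,0)
jne L2: not taken
halt.

-8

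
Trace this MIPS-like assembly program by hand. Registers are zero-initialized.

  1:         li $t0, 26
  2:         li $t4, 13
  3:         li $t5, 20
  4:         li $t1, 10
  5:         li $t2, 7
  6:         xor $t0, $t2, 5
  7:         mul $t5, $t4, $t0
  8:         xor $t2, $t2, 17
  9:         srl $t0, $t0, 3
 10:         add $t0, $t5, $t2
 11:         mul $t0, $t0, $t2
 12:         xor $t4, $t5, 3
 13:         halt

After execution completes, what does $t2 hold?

$t0=26
$t4=13
$t5=20
$t1=10
$t2=7
$t0=7^5=2
$t5=13*2=26
$t2=7^17=22
$t0=2>>3=0
$t0=26+22=48
$t0=48*22=1056
$t4=26^3=25
halt.

22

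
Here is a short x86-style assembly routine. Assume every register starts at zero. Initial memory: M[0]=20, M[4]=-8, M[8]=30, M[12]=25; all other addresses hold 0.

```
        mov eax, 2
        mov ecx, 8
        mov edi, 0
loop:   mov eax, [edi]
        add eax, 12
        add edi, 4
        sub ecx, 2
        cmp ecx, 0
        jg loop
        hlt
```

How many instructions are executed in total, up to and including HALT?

28

mov eax, 2 → eax=2
mov ecx, 8 → ecx=8
mov edi, 0 → edi=0
mov eax, [edi] → eax=M[0]=20
add eax, 12 → eax=20+12=32
add edi, 4 → edi=0+4=4
sub ecx, 2 → ecx=8-2=6
cmp ecx, 0  (cmp 6,0)
jg loop: taken
mov eax, [edi] → eax=M[4]=-8
add eax, 12 → eax=(-8)+12=4
add edi, 4 → edi=4+4=8
sub ecx, 2 → ecx=6-2=4
cmp ecx, 0  (cmp 4,0)
jg loop: taken
mov eax, [edi] → eax=M[8]=30
add eax, 12 → eax=30+12=42
add edi, 4 → edi=8+4=12
sub ecx, 2 → ecx=4-2=2
cmp ecx, 0  (cmp 2,0)
jg loop: taken
mov eax, [edi] → eax=M[12]=25
add eax, 12 → eax=25+12=37
add edi, 4 → edi=12+4=16
sub ecx, 2 → ecx=2-2=0
cmp ecx, 0  (cmp 0,0)
jg loop: not taken
halt.
Total executed instructions: 28.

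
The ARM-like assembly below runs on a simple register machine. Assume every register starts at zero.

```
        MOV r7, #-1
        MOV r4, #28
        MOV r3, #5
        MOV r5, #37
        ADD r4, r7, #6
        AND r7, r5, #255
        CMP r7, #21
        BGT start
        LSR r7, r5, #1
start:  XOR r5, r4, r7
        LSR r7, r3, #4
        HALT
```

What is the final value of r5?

after MOV r7, #-1: r7=-1
after MOV r4, #28: r4=28
after MOV r3, #5: r3=5
after MOV r5, #37: r5=37
after ADD r4, r7, #6: r4=(-1)+6=5
after AND r7, r5, #255: r7=37&255=37
CMP r7, #21  (cmp 37,21)
BGT start: taken
after XOR r5, r4, r7: r5=5^37=32
after LSR r7, r3, #4: r7=5>>4=0
halt.

32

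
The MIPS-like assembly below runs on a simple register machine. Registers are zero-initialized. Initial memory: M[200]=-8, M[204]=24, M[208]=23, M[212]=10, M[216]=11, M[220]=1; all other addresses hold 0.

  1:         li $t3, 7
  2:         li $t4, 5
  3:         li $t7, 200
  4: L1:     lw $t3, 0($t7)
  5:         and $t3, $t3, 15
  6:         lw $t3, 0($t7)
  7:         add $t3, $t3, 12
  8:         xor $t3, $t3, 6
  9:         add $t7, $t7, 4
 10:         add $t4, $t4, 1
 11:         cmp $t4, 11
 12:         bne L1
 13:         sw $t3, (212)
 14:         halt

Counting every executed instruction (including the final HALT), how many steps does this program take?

59

after li $t3, 7: $t3=7
after li $t4, 5: $t4=5
after li $t7, 200: $t7=200
after lw $t3, 0($t7): $t3=M[200]=-8
after and $t3, $t3, 15: $t3=(-8)&15=8
after lw $t3, 0($t7): $t3=M[200]=-8
after add $t3, $t3, 12: $t3=(-8)+12=4
after xor $t3, $t3, 6: $t3=4^6=2
after add $t7, $t7, 4: $t7=200+4=204
after add $t4, $t4, 1: $t4=5+1=6
cmp $t4, 11  (cmp 6,11)
bne L1: taken
after lw $t3, 0($t7): $t3=M[204]=24
after and $t3, $t3, 15: $t3=24&15=8
after lw $t3, 0($t7): $t3=M[204]=24
after add $t3, $t3, 12: $t3=24+12=36
after xor $t3, $t3, 6: $t3=36^6=34
after add $t7, $t7, 4: $t7=204+4=208
after add $t4, $t4, 1: $t4=6+1=7
cmp $t4, 11  (cmp 7,11)
bne L1: taken
after lw $t3, 0($t7): $t3=M[208]=23
after and $t3, $t3, 15: $t3=23&15=7
after lw $t3, 0($t7): $t3=M[208]=23
after add $t3, $t3, 12: $t3=23+12=35
after xor $t3, $t3, 6: $t3=35^6=37
after add $t7, $t7, 4: $t7=208+4=212
after add $t4, $t4, 1: $t4=7+1=8
cmp $t4, 11  (cmp 8,11)
bne L1: taken
after lw $t3, 0($t7): $t3=M[212]=10
after and $t3, $t3, 15: $t3=10&15=10
after lw $t3, 0($t7): $t3=M[212]=10
after add $t3, $t3, 12: $t3=10+12=22
after xor $t3, $t3, 6: $t3=22^6=16
after add $t7, $t7, 4: $t7=212+4=216
after add $t4, $t4, 1: $t4=8+1=9
cmp $t4, 11  (cmp 9,11)
bne L1: taken
after lw $t3, 0($t7): $t3=M[216]=11
after and $t3, $t3, 15: $t3=11&15=11
after lw $t3, 0($t7): $t3=M[216]=11
after add $t3, $t3, 12: $t3=11+12=23
after xor $t3, $t3, 6: $t3=23^6=17
after add $t7, $t7, 4: $t7=216+4=220
after add $t4, $t4, 1: $t4=9+1=10
cmp $t4, 11  (cmp 10,11)
bne L1: taken
after lw $t3, 0($t7): $t3=M[220]=1
after and $t3, $t3, 15: $t3=1&15=1
after lw $t3, 0($t7): $t3=M[220]=1
after add $t3, $t3, 12: $t3=1+12=13
after xor $t3, $t3, 6: $t3=13^6=11
after add $t7, $t7, 4: $t7=220+4=224
after add $t4, $t4, 1: $t4=10+1=11
cmp $t4, 11  (cmp 11,11)
bne L1: not taken
sw $t3, (212) → M[212]=11
halt.
Total executed instructions: 59.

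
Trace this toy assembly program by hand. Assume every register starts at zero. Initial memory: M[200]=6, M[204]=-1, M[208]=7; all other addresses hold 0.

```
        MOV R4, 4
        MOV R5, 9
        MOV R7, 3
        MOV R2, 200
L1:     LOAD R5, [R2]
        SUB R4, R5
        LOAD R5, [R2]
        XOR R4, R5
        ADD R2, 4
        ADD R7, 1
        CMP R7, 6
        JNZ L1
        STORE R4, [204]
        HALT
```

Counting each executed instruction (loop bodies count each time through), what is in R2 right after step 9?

204

after MOV R4, 4: R4=4
after MOV R5, 9: R5=9
after MOV R7, 3: R7=3
after MOV R2, 200: R2=200
after LOAD R5, [R2]: R5=M[200]=6
after SUB R4, R5: R4=4-6=-2
after LOAD R5, [R2]: R5=M[200]=6
after XOR R4, R5: R4=(-2)^6=-8
after ADD R2, 4: R2=200+4=204
After step 9: R2 = 204.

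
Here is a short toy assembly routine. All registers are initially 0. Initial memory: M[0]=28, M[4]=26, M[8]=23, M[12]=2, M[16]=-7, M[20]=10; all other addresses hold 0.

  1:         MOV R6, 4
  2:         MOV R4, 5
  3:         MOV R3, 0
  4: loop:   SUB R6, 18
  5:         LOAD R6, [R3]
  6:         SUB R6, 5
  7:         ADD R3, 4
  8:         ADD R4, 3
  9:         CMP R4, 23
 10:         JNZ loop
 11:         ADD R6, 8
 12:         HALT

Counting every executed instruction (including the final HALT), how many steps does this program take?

R6=4
R4=5
R3=0
R6=4-18=-14
R6=M[0]=28
R6=28-5=23
R3=0+4=4
R4=5+3=8
CMP R4, 23  (cmp 8,23)
JNZ loop: taken
R6=23-18=5
R6=M[4]=26
R6=26-5=21
R3=4+4=8
R4=8+3=11
CMP R4, 23  (cmp 11,23)
JNZ loop: taken
R6=21-18=3
R6=M[8]=23
R6=23-5=18
R3=8+4=12
R4=11+3=14
CMP R4, 23  (cmp 14,23)
JNZ loop: taken
R6=18-18=0
R6=M[12]=2
R6=2-5=-3
R3=12+4=16
R4=14+3=17
CMP R4, 23  (cmp 17,23)
JNZ loop: taken
R6=(-3)-18=-21
R6=M[16]=-7
R6=(-7)-5=-12
R3=16+4=20
R4=17+3=20
CMP R4, 23  (cmp 20,23)
JNZ loop: taken
R6=(-12)-18=-30
R6=M[20]=10
R6=10-5=5
R3=20+4=24
R4=20+3=23
CMP R4, 23  (cmp 23,23)
JNZ loop: not taken
R6=5+8=13
halt.
Total executed instructions: 47.

47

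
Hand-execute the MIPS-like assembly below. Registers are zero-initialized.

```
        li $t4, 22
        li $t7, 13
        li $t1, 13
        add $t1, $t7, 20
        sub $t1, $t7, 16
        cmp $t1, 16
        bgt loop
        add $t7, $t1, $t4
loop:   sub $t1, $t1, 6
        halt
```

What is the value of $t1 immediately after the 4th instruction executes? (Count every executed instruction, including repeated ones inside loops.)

33

$t4=22
$t7=13
$t1=13
$t1=13+20=33
After step 4: $t1 = 33.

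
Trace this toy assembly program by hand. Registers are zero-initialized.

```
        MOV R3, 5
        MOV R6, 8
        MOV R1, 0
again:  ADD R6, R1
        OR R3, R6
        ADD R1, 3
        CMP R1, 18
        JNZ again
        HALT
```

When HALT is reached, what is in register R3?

63

after MOV R3, 5: R3=5
after MOV R6, 8: R6=8
after MOV R1, 0: R1=0
after ADD R6, R1: R6=8+0=8
after OR R3, R6: R3=5|8=13
after ADD R1, 3: R1=0+3=3
CMP R1, 18  (cmp 3,18)
JNZ again: taken
after ADD R6, R1: R6=8+3=11
after OR R3, R6: R3=13|11=15
after ADD R1, 3: R1=3+3=6
CMP R1, 18  (cmp 6,18)
JNZ again: taken
after ADD R6, R1: R6=11+6=17
after OR R3, R6: R3=15|17=31
after ADD R1, 3: R1=6+3=9
CMP R1, 18  (cmp 9,18)
JNZ again: taken
after ADD R6, R1: R6=17+9=26
after OR R3, R6: R3=31|26=31
after ADD R1, 3: R1=9+3=12
CMP R1, 18  (cmp 12,18)
JNZ again: taken
after ADD R6, R1: R6=26+12=38
after OR R3, R6: R3=31|38=63
after ADD R1, 3: R1=12+3=15
CMP R1, 18  (cmp 15,18)
JNZ again: taken
after ADD R6, R1: R6=38+15=53
after OR R3, R6: R3=63|53=63
after ADD R1, 3: R1=15+3=18
CMP R1, 18  (cmp 18,18)
JNZ again: not taken
halt.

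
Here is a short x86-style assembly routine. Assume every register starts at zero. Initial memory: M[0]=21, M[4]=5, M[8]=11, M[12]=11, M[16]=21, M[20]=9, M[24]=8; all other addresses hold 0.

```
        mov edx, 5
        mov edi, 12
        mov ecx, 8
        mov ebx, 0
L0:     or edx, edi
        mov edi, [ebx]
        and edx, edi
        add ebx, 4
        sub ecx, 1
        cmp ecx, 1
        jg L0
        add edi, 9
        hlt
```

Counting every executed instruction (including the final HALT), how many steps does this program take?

mov edx, 5 → edx=5
mov edi, 12 → edi=12
mov ecx, 8 → ecx=8
mov ebx, 0 → ebx=0
or edx, edi → edx=5|12=13
mov edi, [ebx] → edi=M[0]=21
and edx, edi → edx=13&21=5
add ebx, 4 → ebx=0+4=4
sub ecx, 1 → ecx=8-1=7
cmp ecx, 1  (cmp 7,1)
jg L0: taken
or edx, edi → edx=5|21=21
mov edi, [ebx] → edi=M[4]=5
and edx, edi → edx=21&5=5
add ebx, 4 → ebx=4+4=8
sub ecx, 1 → ecx=7-1=6
cmp ecx, 1  (cmp 6,1)
jg L0: taken
or edx, edi → edx=5|5=5
mov edi, [ebx] → edi=M[8]=11
and edx, edi → edx=5&11=1
add ebx, 4 → ebx=8+4=12
sub ecx, 1 → ecx=6-1=5
cmp ecx, 1  (cmp 5,1)
jg L0: taken
or edx, edi → edx=1|11=11
mov edi, [ebx] → edi=M[12]=11
and edx, edi → edx=11&11=11
add ebx, 4 → ebx=12+4=16
sub ecx, 1 → ecx=5-1=4
cmp ecx, 1  (cmp 4,1)
jg L0: taken
or edx, edi → edx=11|11=11
mov edi, [ebx] → edi=M[16]=21
and edx, edi → edx=11&21=1
add ebx, 4 → ebx=16+4=20
sub ecx, 1 → ecx=4-1=3
cmp ecx, 1  (cmp 3,1)
jg L0: taken
or edx, edi → edx=1|21=21
mov edi, [ebx] → edi=M[20]=9
and edx, edi → edx=21&9=1
add ebx, 4 → ebx=20+4=24
sub ecx, 1 → ecx=3-1=2
cmp ecx, 1  (cmp 2,1)
jg L0: taken
or edx, edi → edx=1|9=9
mov edi, [ebx] → edi=M[24]=8
and edx, edi → edx=9&8=8
add ebx, 4 → ebx=24+4=28
sub ecx, 1 → ecx=2-1=1
cmp ecx, 1  (cmp 1,1)
jg L0: not taken
add edi, 9 → edi=8+9=17
halt.
Total executed instructions: 55.

55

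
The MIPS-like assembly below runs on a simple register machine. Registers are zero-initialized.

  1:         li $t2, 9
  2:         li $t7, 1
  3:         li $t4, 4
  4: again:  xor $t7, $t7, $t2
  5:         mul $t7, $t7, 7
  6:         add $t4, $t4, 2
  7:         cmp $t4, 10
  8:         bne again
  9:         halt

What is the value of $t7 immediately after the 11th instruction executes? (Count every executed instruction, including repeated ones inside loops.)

$t2=9
$t7=1
$t4=4
$t7=1^9=8
$t7=8*7=56
$t4=4+2=6
cmp $t4, 10  (cmp 6,10)
bne again: taken
$t7=56^9=49
$t7=49*7=343
$t4=6+2=8
After step 11: $t7 = 343.

343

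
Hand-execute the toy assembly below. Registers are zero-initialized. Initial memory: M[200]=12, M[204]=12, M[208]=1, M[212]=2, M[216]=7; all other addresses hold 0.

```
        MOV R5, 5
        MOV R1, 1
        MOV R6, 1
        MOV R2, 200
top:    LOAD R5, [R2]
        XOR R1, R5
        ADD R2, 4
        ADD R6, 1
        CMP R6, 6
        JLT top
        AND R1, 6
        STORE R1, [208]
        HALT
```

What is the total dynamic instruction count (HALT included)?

after MOV R5, 5: R5=5
after MOV R1, 1: R1=1
after MOV R6, 1: R6=1
after MOV R2, 200: R2=200
after LOAD R5, [R2]: R5=M[200]=12
after XOR R1, R5: R1=1^12=13
after ADD R2, 4: R2=200+4=204
after ADD R6, 1: R6=1+1=2
CMP R6, 6  (cmp 2,6)
JLT top: taken
after LOAD R5, [R2]: R5=M[204]=12
after XOR R1, R5: R1=13^12=1
after ADD R2, 4: R2=204+4=208
after ADD R6, 1: R6=2+1=3
CMP R6, 6  (cmp 3,6)
JLT top: taken
after LOAD R5, [R2]: R5=M[208]=1
after XOR R1, R5: R1=1^1=0
after ADD R2, 4: R2=208+4=212
after ADD R6, 1: R6=3+1=4
CMP R6, 6  (cmp 4,6)
JLT top: taken
after LOAD R5, [R2]: R5=M[212]=2
after XOR R1, R5: R1=0^2=2
after ADD R2, 4: R2=212+4=216
after ADD R6, 1: R6=4+1=5
CMP R6, 6  (cmp 5,6)
JLT top: taken
after LOAD R5, [R2]: R5=M[216]=7
after XOR R1, R5: R1=2^7=5
after ADD R2, 4: R2=216+4=220
after ADD R6, 1: R6=5+1=6
CMP R6, 6  (cmp 6,6)
JLT top: not taken
after AND R1, 6: R1=5&6=4
STORE R1, [208] → M[208]=4
halt.
Total executed instructions: 37.

37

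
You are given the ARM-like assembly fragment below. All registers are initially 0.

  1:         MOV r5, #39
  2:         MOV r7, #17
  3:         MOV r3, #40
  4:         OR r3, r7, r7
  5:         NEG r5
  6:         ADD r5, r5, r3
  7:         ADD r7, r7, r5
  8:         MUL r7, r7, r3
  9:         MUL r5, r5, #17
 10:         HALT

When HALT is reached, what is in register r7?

r5=39
r7=17
r3=40
r3=17|17=17
r5=-(39)=-39
r5=(-39)+17=-22
r7=17+(-22)=-5
r7=(-5)*17=-85
r5=(-22)*17=-374
halt.

-85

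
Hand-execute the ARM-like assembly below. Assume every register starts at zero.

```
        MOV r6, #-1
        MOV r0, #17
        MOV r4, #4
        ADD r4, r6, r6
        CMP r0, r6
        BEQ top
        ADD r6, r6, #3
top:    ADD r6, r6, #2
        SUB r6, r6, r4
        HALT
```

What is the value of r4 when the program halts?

-2

r6=-1
r0=17
r4=4
r4=(-1)+(-1)=-2
CMP r0, r6  (cmp 17,-1)
BEQ top: not taken
r6=(-1)+3=2
r6=2+2=4
r6=4-(-2)=6
halt.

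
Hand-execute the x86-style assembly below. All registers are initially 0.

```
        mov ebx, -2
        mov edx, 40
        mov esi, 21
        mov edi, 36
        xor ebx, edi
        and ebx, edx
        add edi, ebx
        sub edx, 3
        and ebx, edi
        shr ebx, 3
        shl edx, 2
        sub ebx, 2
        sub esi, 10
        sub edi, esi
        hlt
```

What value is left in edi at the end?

33

mov ebx, -2 → ebx=-2
mov edx, 40 → edx=40
mov esi, 21 → esi=21
mov edi, 36 → edi=36
xor ebx, edi → ebx=(-2)^36=-38
and ebx, edx → ebx=(-38)&40=8
add edi, ebx → edi=36+8=44
sub edx, 3 → edx=40-3=37
and ebx, edi → ebx=8&44=8
shr ebx, 3 → ebx=8>>3=1
shl edx, 2 → edx=37<<2=148
sub ebx, 2 → ebx=1-2=-1
sub esi, 10 → esi=21-10=11
sub edi, esi → edi=44-11=33
halt.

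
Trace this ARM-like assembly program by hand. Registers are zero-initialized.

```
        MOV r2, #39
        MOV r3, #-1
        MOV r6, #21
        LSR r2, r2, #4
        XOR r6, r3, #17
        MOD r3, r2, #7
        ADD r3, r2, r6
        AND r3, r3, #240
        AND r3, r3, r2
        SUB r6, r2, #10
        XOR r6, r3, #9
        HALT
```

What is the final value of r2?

after MOV r2, #39: r2=39
after MOV r3, #-1: r3=-1
after MOV r6, #21: r6=21
after LSR r2, r2, #4: r2=39>>4=2
after XOR r6, r3, #17: r6=(-1)^17=-18
after MOD r3, r2, #7: r3=2%7=2
after ADD r3, r2, r6: r3=2+(-18)=-16
after AND r3, r3, #240: r3=(-16)&240=240
after AND r3, r3, r2: r3=240&2=0
after SUB r6, r2, #10: r6=2-10=-8
after XOR r6, r3, #9: r6=0^9=9
halt.

2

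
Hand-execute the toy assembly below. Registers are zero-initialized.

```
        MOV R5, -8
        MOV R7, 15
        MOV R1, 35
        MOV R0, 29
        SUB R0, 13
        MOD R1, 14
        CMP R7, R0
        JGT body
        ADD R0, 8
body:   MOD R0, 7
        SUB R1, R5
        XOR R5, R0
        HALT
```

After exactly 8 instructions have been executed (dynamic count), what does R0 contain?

16

after MOV R5, -8: R5=-8
after MOV R7, 15: R7=15
after MOV R1, 35: R1=35
after MOV R0, 29: R0=29
after SUB R0, 13: R0=29-13=16
after MOD R1, 14: R1=35%14=7
CMP R7, R0  (cmp 15,16)
JGT body: not taken
After step 8: R0 = 16.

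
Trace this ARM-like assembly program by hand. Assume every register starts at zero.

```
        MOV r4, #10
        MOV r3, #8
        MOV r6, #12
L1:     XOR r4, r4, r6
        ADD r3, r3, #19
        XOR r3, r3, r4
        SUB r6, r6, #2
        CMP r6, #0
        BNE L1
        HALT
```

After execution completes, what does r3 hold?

MOV r4, #10 → r4=10
MOV r3, #8 → r3=8
MOV r6, #12 → r6=12
XOR r4, r4, r6 → r4=10^12=6
ADD r3, r3, #19 → r3=8+19=27
XOR r3, r3, r4 → r3=27^6=29
SUB r6, r6, #2 → r6=12-2=10
CMP r6, #0  (cmp 10,0)
BNE L1: taken
XOR r4, r4, r6 → r4=6^10=12
ADD r3, r3, #19 → r3=29+19=48
XOR r3, r3, r4 → r3=48^12=60
SUB r6, r6, #2 → r6=10-2=8
CMP r6, #0  (cmp 8,0)
BNE L1: taken
XOR r4, r4, r6 → r4=12^8=4
ADD r3, r3, #19 → r3=60+19=79
XOR r3, r3, r4 → r3=79^4=75
SUB r6, r6, #2 → r6=8-2=6
CMP r6, #0  (cmp 6,0)
BNE L1: taken
XOR r4, r4, r6 → r4=4^6=2
ADD r3, r3, #19 → r3=75+19=94
XOR r3, r3, r4 → r3=94^2=92
SUB r6, r6, #2 → r6=6-2=4
CMP r6, #0  (cmp 4,0)
BNE L1: taken
XOR r4, r4, r6 → r4=2^4=6
ADD r3, r3, #19 → r3=92+19=111
XOR r3, r3, r4 → r3=111^6=105
SUB r6, r6, #2 → r6=4-2=2
CMP r6, #0  (cmp 2,0)
BNE L1: taken
XOR r4, r4, r6 → r4=6^2=4
ADD r3, r3, #19 → r3=105+19=124
XOR r3, r3, r4 → r3=124^4=120
SUB r6, r6, #2 → r6=2-2=0
CMP r6, #0  (cmp 0,0)
BNE L1: not taken
halt.

120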